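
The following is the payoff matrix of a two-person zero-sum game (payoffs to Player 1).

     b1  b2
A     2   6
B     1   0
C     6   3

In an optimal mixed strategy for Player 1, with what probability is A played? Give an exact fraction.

3/7

Row minima: A → 2, B → 0, C → 3; maximin = 3.
Column maxima: b1 → 6, b2 → 6; minimax = 6.
3 ≠ 6, so there is no saddle point; optimal play is mixed.
B is strictly dominated by A, so Player 1 never plays it.
On the remaining 2×2 (A, C vs b1, b2):
Let Player 1 play A with probability p. Expected payoff against b1: 2p + 6(1−p) = −4p + 6; against b2: 6p + 3(1−p) = 3p + 3.
Setting these equal: −4p + 6 = 3p + 3 ⇒ −7p = -3 ⇒ p = 3/7, and the value is (-4)·(3/7) + 6 = 30/7.
For Player 2: with q = P(b1), equating A's and C's payoffs gives −4q + 6 = 3q + 3 ⇒ q = 3/7.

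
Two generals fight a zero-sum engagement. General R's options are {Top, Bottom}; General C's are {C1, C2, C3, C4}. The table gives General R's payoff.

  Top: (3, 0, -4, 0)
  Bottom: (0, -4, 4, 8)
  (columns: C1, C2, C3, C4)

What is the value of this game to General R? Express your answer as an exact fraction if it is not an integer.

-4/3

Row minima: Top → -4, Bottom → -4; maximin = -4.
Column maxima: C1 → 3, C2 → 0, C3 → 4, C4 → 8; minimax = 0.
-4 ≠ 0, so there is no saddle point; optimal play is mixed.
C1 is strictly dominated by C2 (it gives General R strictly more in every row), so General C never plays it.
C4 is strictly dominated by C3 (it gives General R strictly more in every row), so General C never plays it.
On the remaining 2×2 (Top, Bottom vs C2, C3):
Let General R play Top with probability p. Expected payoff against C2: 0p + (-4)(1−p) = 4p − 4; against C3: (-4)p + 4(1−p) = −8p + 4.
Setting these equal: 4p − 4 = −8p + 4 ⇒ 12p = 8 ⇒ p = 2/3, and the value is (4)·(2/3) − 4 = -4/3.
For General C: with q = P(C2), equating Top's and Bottom's payoffs gives 4q − 4 = −8q + 4 ⇒ q = 2/3.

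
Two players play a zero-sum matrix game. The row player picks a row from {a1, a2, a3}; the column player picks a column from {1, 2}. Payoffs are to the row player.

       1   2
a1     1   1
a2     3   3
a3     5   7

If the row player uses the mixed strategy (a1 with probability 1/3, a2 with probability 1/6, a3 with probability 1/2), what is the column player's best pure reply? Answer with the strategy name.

1

If the column player plays 1, the row player's expected payoff is (1/3)·1 + (1/6)·3 + (1/2)·5 = 10/3.
If the column player plays 2, the row player's expected payoff is (1/3)·1 + (1/6)·3 + (1/2)·7 = 13/3.
The column player minimizes the row player's payoff; the smallest is 10/3, so the best response is 1.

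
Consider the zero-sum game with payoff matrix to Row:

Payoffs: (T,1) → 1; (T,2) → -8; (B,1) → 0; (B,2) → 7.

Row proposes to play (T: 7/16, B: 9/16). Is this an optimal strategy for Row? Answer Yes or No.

Against 1 this mix gives (7/16)·1 + (9/16)·0 = 7/16.
Against 2 this mix gives (7/16)·(-8) + (9/16)·7 = 7/16.
All of Column's active replies (1, 2) yield 7/16, and no column does worse for Row. The mix makes Column indifferent and guarantees 7/16, so it is optimal.

Yes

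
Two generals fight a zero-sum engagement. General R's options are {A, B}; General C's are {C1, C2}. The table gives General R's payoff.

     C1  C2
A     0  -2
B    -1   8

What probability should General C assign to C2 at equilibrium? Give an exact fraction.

Row minima: A → -2, B → -1; maximin = -1.
Column maxima: C1 → 0, C2 → 8; minimax = 0.
-1 ≠ 0, so there is no saddle point; optimal play is mixed.
Let General R play A with probability p. Expected payoff against C1: 0p + (-1)(1−p) = p − 1; against C2: (-2)p + 8(1−p) = −10p + 8.
Setting these equal: p − 1 = −10p + 8 ⇒ 11p = 9 ⇒ p = 9/11, and the value is (1)·(9/11) − 1 = -2/11.
For General C: with q = P(C1), equating A's and B's payoffs gives 2q − 2 = −9q + 8 ⇒ q = 10/11.

1/11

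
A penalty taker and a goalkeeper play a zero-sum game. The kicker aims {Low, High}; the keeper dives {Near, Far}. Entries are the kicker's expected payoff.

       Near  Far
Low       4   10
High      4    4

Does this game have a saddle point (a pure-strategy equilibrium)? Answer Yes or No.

Yes

Row minima: Low → 4, High → 4; maximin = 4.
Column maxima: Near → 4, Far → 10; minimax = 4.
maximin = minimax = 4, so a saddle point exists.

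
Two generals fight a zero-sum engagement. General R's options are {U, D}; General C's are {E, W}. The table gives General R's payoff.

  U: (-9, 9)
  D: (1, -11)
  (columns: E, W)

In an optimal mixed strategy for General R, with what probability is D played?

3/5

Row minima: U → -9, D → -11; maximin = -9.
Column maxima: E → 1, W → 9; minimax = 1.
-9 ≠ 1, so there is no saddle point; optimal play is mixed.
Let General R play U with probability p. Expected payoff against E: (-9)p + 1(1−p) = −10p + 1; against W: 9p + (-11)(1−p) = 20p − 11.
Setting these equal: −10p + 1 = 20p − 11 ⇒ −30p = -12 ⇒ p = 2/5, and the value is (-10)·(2/5) + 1 = -3.
For General C: with q = P(E), equating U's and D's payoffs gives −18q + 9 = 12q − 11 ⇒ q = 2/3.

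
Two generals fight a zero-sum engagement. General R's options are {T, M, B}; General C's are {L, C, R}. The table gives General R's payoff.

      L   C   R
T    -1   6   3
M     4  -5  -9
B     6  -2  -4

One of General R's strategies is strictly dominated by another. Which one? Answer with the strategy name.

M

B gives a strictly higher payoff than M against every column: 6 > 4, -2 > -5, -4 > -9.
So M is strictly dominated and General R never plays it.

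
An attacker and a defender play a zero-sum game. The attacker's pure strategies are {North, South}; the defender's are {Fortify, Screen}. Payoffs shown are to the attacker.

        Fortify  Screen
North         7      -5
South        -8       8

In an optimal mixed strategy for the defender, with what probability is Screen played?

15/28

Row minima: North → -5, South → -8; maximin = -5.
Column maxima: Fortify → 7, Screen → 8; minimax = 7.
-5 ≠ 7, so there is no saddle point; optimal play is mixed.
Let the attacker play North with probability p. Expected payoff against Fortify: 7p + (-8)(1−p) = 15p − 8; against Screen: (-5)p + 8(1−p) = −13p + 8.
Setting these equal: 15p − 8 = −13p + 8 ⇒ 28p = 16 ⇒ p = 4/7, and the value is (15)·(4/7) − 8 = 4/7.
For the defender: with q = P(Fortify), equating North's and South's payoffs gives 12q − 5 = −16q + 8 ⇒ q = 13/28.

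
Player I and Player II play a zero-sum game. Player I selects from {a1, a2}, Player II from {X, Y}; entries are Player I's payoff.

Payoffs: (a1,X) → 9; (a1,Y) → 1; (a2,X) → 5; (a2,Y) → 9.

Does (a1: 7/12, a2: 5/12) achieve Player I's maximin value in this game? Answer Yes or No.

Against X this mix gives (7/12)·9 + (5/12)·5 = 22/3.
Against Y this mix gives (7/12)·1 + (5/12)·9 = 13/3.
Player II will play Y, holding Player I to 13/3. Shifting weight toward the row that does better against Y would raise this floor (the equalizing mix achieves 19/3 against both Y and X), so the proposed strategy is not optimal.

No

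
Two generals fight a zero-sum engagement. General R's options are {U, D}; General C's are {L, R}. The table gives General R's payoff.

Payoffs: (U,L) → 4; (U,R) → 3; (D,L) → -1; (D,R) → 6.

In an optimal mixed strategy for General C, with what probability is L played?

3/8

Row minima: U → 3, D → -1; maximin = 3.
Column maxima: L → 4, R → 6; minimax = 4.
3 ≠ 4, so there is no saddle point; optimal play is mixed.
Let General R play U with probability p. Expected payoff against L: 4p + (-1)(1−p) = 5p − 1; against R: 3p + 6(1−p) = −3p + 6.
Setting these equal: 5p − 1 = −3p + 6 ⇒ 8p = 7 ⇒ p = 7/8, and the value is (5)·(7/8) − 1 = 27/8.
For General C: with q = P(L), equating U's and D's payoffs gives q + 3 = −7q + 6 ⇒ q = 3/8.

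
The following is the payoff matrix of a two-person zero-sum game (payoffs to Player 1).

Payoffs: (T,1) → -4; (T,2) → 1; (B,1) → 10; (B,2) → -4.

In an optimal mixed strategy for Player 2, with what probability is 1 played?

Row minima: T → -4, B → -4; maximin = -4.
Column maxima: 1 → 10, 2 → 1; minimax = 1.
-4 ≠ 1, so there is no saddle point; optimal play is mixed.
Let Player 1 play T with probability p. Expected payoff against 1: (-4)p + 10(1−p) = −14p + 10; against 2: 1p + (-4)(1−p) = 5p − 4.
Setting these equal: −14p + 10 = 5p − 4 ⇒ −19p = -14 ⇒ p = 14/19, and the value is (-14)·(14/19) + 10 = -6/19.
For Player 2: with q = P(1), equating T's and B's payoffs gives −5q + 1 = 14q − 4 ⇒ q = 5/19.

5/19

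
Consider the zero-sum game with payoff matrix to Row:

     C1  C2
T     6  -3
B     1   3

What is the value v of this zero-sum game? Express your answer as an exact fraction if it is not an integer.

21/11

Row minima: T → -3, B → 1; maximin = 1.
Column maxima: C1 → 6, C2 → 3; minimax = 3.
1 ≠ 3, so there is no saddle point; optimal play is mixed.
Let Row play T with probability p. Expected payoff against C1: 6p + 1(1−p) = 5p + 1; against C2: (-3)p + 3(1−p) = −6p + 3.
Setting these equal: 5p + 1 = −6p + 3 ⇒ 11p = 2 ⇒ p = 2/11, and the value is (5)·(2/11) + 1 = 21/11.
For Column: with q = P(C1), equating T's and B's payoffs gives 9q − 3 = −2q + 3 ⇒ q = 6/11.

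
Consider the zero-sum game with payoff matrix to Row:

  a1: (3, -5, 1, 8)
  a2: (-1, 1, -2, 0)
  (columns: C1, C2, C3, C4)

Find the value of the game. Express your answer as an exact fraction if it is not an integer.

-1

Row minima: a1 → -5, a2 → -2; maximin = -2.
Column maxima: C1 → 3, C2 → 1, C3 → 1, C4 → 8; minimax = 1.
-2 ≠ 1, so there is no saddle point; optimal play is mixed.
C1 is strictly dominated by C3 (it gives Row strictly more in every row), so Column never plays it.
C4 is strictly dominated by C3 (it gives Row strictly more in every row), so Column never plays it.
On the remaining 2×2 (a1, a2 vs C2, C3):
Let Row play a1 with probability p. Expected payoff against C2: (-5)p + 1(1−p) = −6p + 1; against C3: 1p + (-2)(1−p) = 3p − 2.
Setting these equal: −6p + 1 = 3p − 2 ⇒ −9p = -3 ⇒ p = 1/3, and the value is (-6)·(1/3) + 1 = -1.
For Column: with q = P(C2), equating a1's and a2's payoffs gives −6q + 1 = 3q − 2 ⇒ q = 1/3.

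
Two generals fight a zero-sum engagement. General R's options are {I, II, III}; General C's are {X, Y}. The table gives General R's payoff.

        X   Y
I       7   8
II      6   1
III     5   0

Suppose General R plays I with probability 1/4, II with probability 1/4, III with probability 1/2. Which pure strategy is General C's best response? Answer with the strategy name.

If General C plays X, General R's expected payoff is (1/4)·7 + (1/4)·6 + (1/2)·5 = 23/4.
If General C plays Y, General R's expected payoff is (1/4)·8 + (1/4)·1 + (1/2)·0 = 9/4.
General C minimizes General R's payoff; the smallest is 9/4, so the best response is Y.

Y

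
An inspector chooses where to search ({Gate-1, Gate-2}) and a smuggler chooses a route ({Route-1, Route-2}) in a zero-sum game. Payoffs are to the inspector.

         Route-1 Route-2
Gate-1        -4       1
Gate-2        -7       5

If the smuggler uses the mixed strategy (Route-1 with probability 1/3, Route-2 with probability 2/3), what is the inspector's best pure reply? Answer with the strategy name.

Expected payoff of Gate-1: (1/3)·(-4) + (2/3)·1 = -2/3.
Expected payoff of Gate-2: (1/3)·(-7) + (2/3)·5 = 1.
The largest is 1, so the inspector's best response is Gate-2.

Gate-2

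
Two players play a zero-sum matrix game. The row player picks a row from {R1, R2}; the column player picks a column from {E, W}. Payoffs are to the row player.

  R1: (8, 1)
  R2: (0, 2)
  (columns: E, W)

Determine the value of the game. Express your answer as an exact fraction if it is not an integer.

Row minima: R1 → 1, R2 → 0; maximin = 1.
Column maxima: E → 8, W → 2; minimax = 2.
1 ≠ 2, so there is no saddle point; optimal play is mixed.
Let the row player play R1 with probability p. Expected payoff against E: 8p + 0(1−p) = 8p; against W: 1p + 2(1−p) = −p + 2.
Setting these equal: 8p = −p + 2 ⇒ 9p = 2 ⇒ p = 2/9, and the value is (8)·(2/9) = 16/9.
For the column player: with q = P(E), equating R1's and R2's payoffs gives 7q + 1 = −2q + 2 ⇒ q = 1/9.

16/9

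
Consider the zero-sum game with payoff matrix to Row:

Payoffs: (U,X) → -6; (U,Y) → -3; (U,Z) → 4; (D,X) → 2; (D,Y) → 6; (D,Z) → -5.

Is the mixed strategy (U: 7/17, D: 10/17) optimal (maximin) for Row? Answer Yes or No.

Against X this mix gives (7/17)·(-6) + (10/17)·2 = -22/17.
Against Y this mix gives (7/17)·(-3) + (10/17)·6 = 39/17.
Against Z this mix gives (7/17)·4 + (10/17)·(-5) = -22/17.
All of Column's active replies (X, Z) yield -22/17, and no column does worse for Row. The mix makes Column indifferent and guarantees -22/17, so it is optimal.

Yes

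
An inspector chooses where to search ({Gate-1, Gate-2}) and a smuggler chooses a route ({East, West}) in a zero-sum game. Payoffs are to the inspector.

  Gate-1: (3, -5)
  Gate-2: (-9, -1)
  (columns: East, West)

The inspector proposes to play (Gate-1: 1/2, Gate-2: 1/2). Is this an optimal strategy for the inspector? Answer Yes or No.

Against East this mix gives (1/2)·3 + (1/2)·(-9) = -3.
Against West this mix gives (1/2)·(-5) + (1/2)·(-1) = -3.
All of the smuggler's active replies (East, West) yield -3, and no column does worse for the inspector. The mix makes the smuggler indifferent and guarantees -3, so it is optimal.

Yes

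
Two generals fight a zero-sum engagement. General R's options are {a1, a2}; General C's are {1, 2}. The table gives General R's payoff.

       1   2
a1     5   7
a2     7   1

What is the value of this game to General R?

Row minima: a1 → 5, a2 → 1; maximin = 5.
Column maxima: 1 → 7, 2 → 7; minimax = 7.
5 ≠ 7, so there is no saddle point; optimal play is mixed.
Let General R play a1 with probability p. Expected payoff against 1: 5p + 7(1−p) = −2p + 7; against 2: 7p + 1(1−p) = 6p + 1.
Setting these equal: −2p + 7 = 6p + 1 ⇒ −8p = -6 ⇒ p = 3/4, and the value is (-2)·(3/4) + 7 = 11/2.
For General C: with q = P(1), equating a1's and a2's payoffs gives −2q + 7 = 6q + 1 ⇒ q = 3/4.

11/2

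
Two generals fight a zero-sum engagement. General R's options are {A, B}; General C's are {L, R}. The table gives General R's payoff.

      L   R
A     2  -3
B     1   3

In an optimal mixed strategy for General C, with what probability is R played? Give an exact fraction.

1/7

Row minima: A → -3, B → 1; maximin = 1.
Column maxima: L → 2, R → 3; minimax = 2.
1 ≠ 2, so there is no saddle point; optimal play is mixed.
Let General R play A with probability p. Expected payoff against L: 2p + 1(1−p) = p + 1; against R: (-3)p + 3(1−p) = −6p + 3.
Setting these equal: p + 1 = −6p + 3 ⇒ 7p = 2 ⇒ p = 2/7, and the value is (1)·(2/7) + 1 = 9/7.
For General C: with q = P(L), equating A's and B's payoffs gives 5q − 3 = −2q + 3 ⇒ q = 6/7.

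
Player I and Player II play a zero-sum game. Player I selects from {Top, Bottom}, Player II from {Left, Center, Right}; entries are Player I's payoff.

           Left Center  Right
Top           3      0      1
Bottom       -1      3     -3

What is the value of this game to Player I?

Row minima: Top → 0, Bottom → -3; maximin = 0.
Column maxima: Left → 3, Center → 3, Right → 1; minimax = 1.
0 ≠ 1, so there is no saddle point; optimal play is mixed.
Left is strictly dominated by Right (it gives Player I strictly more in every row), so Player II never plays it.
On the remaining 2×2 (Top, Bottom vs Center, Right):
Let Player I play Top with probability p. Expected payoff against Center: 0p + 3(1−p) = −3p + 3; against Right: 1p + (-3)(1−p) = 4p − 3.
Setting these equal: −3p + 3 = 4p − 3 ⇒ −7p = -6 ⇒ p = 6/7, and the value is (-3)·(6/7) + 3 = 3/7.
For Player II: with q = P(Center), equating Top's and Bottom's payoffs gives −q + 1 = 6q − 3 ⇒ q = 4/7.

3/7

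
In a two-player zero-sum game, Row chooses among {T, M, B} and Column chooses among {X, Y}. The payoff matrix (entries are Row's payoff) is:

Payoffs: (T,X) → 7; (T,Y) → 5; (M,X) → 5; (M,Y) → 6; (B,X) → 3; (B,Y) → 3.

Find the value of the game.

17/3

Row minima: T → 5, M → 5, B → 3; maximin = 5.
Column maxima: X → 7, Y → 6; minimax = 6.
5 ≠ 6, so there is no saddle point; optimal play is mixed.
B is strictly dominated by T, so Row never plays it.
On the remaining 2×2 (T, M vs X, Y):
Let Row play T with probability p. Expected payoff against X: 7p + 5(1−p) = 2p + 5; against Y: 5p + 6(1−p) = −p + 6.
Setting these equal: 2p + 5 = −p + 6 ⇒ 3p = 1 ⇒ p = 1/3, and the value is (2)·(1/3) + 5 = 17/3.
For Column: with q = P(X), equating T's and M's payoffs gives 2q + 5 = −q + 6 ⇒ q = 1/3.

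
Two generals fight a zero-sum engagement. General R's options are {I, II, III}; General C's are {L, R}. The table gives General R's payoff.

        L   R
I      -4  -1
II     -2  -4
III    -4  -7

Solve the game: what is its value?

-14/5

Row minima: I → -4, II → -4, III → -7; maximin = -4.
Column maxima: L → -2, R → -1; minimax = -2.
-4 ≠ -2, so there is no saddle point; optimal play is mixed.
III is strictly dominated by II, so General R never plays it.
On the remaining 2×2 (I, II vs L, R):
Let General R play I with probability p. Expected payoff against L: (-4)p + (-2)(1−p) = −2p − 2; against R: (-1)p + (-4)(1−p) = 3p − 4.
Setting these equal: −2p − 2 = 3p − 4 ⇒ −5p = -2 ⇒ p = 2/5, and the value is (-2)·(2/5) − 2 = -14/5.
For General C: with q = P(L), equating I's and II's payoffs gives −3q − 1 = 2q − 4 ⇒ q = 3/5.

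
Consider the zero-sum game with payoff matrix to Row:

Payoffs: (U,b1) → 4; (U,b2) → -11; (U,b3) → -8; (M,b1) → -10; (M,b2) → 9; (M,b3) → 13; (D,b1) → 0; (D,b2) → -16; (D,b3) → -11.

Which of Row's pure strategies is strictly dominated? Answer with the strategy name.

D

U gives a strictly higher payoff than D against every column: 4 > 0, -11 > -16, -8 > -11.
So D is strictly dominated and Row never plays it.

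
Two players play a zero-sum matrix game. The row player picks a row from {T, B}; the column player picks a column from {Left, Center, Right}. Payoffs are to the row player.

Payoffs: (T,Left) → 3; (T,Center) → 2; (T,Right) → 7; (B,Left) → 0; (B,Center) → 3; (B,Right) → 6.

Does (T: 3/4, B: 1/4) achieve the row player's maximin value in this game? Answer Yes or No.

Yes

Against Left this mix gives (3/4)·3 + (1/4)·0 = 9/4.
Against Center this mix gives (3/4)·2 + (1/4)·3 = 9/4.
Against Right this mix gives (3/4)·7 + (1/4)·6 = 27/4.
All of the column player's active replies (Left, Center) yield 9/4, and no column does worse for the row player. The mix makes the column player indifferent and guarantees 9/4, so it is optimal.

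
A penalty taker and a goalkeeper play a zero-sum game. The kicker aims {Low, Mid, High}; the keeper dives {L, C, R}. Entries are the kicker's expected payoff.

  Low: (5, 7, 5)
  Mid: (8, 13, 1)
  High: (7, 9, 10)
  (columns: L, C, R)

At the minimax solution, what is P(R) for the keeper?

Row minima: Low → 5, Mid → 1, High → 7; maximin = 7.
Column maxima: L → 8, C → 13, R → 10; minimax = 8.
7 ≠ 8, so there is no saddle point; optimal play is mixed.
Low is strictly dominated by High, so the kicker never plays it.
C is strictly dominated by L (it gives the kicker strictly more in every row), so the keeper never plays it.
On the remaining 2×2 (Mid, High vs L, R):
Let the kicker play Mid with probability p. Expected payoff against L: 8p + 7(1−p) = p + 7; against R: 1p + 10(1−p) = −9p + 10.
Setting these equal: p + 7 = −9p + 10 ⇒ 10p = 3 ⇒ p = 3/10, and the value is (1)·(3/10) + 7 = 73/10.
For the keeper: with q = P(L), equating Mid's and High's payoffs gives 7q + 1 = −3q + 10 ⇒ q = 9/10.

1/10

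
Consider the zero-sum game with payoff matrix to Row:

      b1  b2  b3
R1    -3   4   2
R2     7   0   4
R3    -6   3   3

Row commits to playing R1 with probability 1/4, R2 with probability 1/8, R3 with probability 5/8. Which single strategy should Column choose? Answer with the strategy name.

If Column plays b1, Row's expected payoff is (1/4)·(-3) + (1/8)·7 + (5/8)·(-6) = -29/8.
If Column plays b2, Row's expected payoff is (1/4)·4 + (1/8)·0 + (5/8)·3 = 23/8.
If Column plays b3, Row's expected payoff is (1/4)·2 + (1/8)·4 + (5/8)·3 = 23/8.
Column minimizes Row's payoff; the smallest is -29/8, so the best response is b1.

b1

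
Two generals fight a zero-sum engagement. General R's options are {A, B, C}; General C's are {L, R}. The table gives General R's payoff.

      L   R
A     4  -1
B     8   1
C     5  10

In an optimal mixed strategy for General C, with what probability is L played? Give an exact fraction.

Row minima: A → -1, B → 1, C → 5; maximin = 5.
Column maxima: L → 8, R → 10; minimax = 8.
5 ≠ 8, so there is no saddle point; optimal play is mixed.
A is strictly dominated by B, so General R never plays it.
On the remaining 2×2 (B, C vs L, R):
Let General R play B with probability p. Expected payoff against L: 8p + 5(1−p) = 3p + 5; against R: 1p + 10(1−p) = −9p + 10.
Setting these equal: 3p + 5 = −9p + 10 ⇒ 12p = 5 ⇒ p = 5/12, and the value is (3)·(5/12) + 5 = 25/4.
For General C: with q = P(L), equating B's and C's payoffs gives 7q + 1 = −5q + 10 ⇒ q = 3/4.

3/4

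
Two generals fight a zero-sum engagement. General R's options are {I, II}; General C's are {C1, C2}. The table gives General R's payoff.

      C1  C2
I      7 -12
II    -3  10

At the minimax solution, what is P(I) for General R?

13/32

Row minima: I → -12, II → -3; maximin = -3.
Column maxima: C1 → 7, C2 → 10; minimax = 7.
-3 ≠ 7, so there is no saddle point; optimal play is mixed.
Let General R play I with probability p. Expected payoff against C1: 7p + (-3)(1−p) = 10p − 3; against C2: (-12)p + 10(1−p) = −22p + 10.
Setting these equal: 10p − 3 = −22p + 10 ⇒ 32p = 13 ⇒ p = 13/32, and the value is (10)·(13/32) − 3 = 17/16.
For General C: with q = P(C1), equating I's and II's payoffs gives 19q − 12 = −13q + 10 ⇒ q = 11/16.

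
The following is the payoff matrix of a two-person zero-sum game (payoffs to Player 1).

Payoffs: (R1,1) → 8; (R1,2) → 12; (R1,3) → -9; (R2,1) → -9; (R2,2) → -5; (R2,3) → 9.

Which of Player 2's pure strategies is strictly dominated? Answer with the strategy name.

1 holds Player 1's payoff strictly below 2 in every row: 8 < 12, -9 < -5.
So 2 is strictly dominated for Player 2.

2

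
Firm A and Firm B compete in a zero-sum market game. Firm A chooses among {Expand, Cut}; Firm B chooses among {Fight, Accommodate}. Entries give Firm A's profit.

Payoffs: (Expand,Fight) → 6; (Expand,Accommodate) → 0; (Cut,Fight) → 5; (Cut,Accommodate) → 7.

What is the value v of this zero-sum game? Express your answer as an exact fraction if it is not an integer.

Row minima: Expand → 0, Cut → 5; maximin = 5.
Column maxima: Fight → 6, Accommodate → 7; minimax = 6.
5 ≠ 6, so there is no saddle point; optimal play is mixed.
Let Firm A play Expand with probability p. Expected payoff against Fight: 6p + 5(1−p) = p + 5; against Accommodate: 0p + 7(1−p) = −7p + 7.
Setting these equal: p + 5 = −7p + 7 ⇒ 8p = 2 ⇒ p = 1/4, and the value is (1)·(1/4) + 5 = 21/4.
For Firm B: with q = P(Fight), equating Expand's and Cut's payoffs gives 6q = −2q + 7 ⇒ q = 7/8.

21/4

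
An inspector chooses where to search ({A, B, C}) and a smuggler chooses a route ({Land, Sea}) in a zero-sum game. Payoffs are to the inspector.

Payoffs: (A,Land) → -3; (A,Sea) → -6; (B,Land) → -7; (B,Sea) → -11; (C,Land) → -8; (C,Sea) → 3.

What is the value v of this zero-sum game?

-57/14

Row minima: A → -6, B → -11, C → -8; maximin = -6.
Column maxima: Land → -3, Sea → 3; minimax = -3.
-6 ≠ -3, so there is no saddle point; optimal play is mixed.
B is strictly dominated by A, so the inspector never plays it.
On the remaining 2×2 (A, C vs Land, Sea):
Let the inspector play A with probability p. Expected payoff against Land: (-3)p + (-8)(1−p) = 5p − 8; against Sea: (-6)p + 3(1−p) = −9p + 3.
Setting these equal: 5p − 8 = −9p + 3 ⇒ 14p = 11 ⇒ p = 11/14, and the value is (5)·(11/14) − 8 = -57/14.
For the smuggler: with q = P(Land), equating A's and C's payoffs gives 3q − 6 = −11q + 3 ⇒ q = 9/14.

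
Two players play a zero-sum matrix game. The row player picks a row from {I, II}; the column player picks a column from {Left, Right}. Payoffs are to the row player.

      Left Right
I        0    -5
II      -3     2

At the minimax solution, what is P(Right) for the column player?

Row minima: I → -5, II → -3; maximin = -3.
Column maxima: Left → 0, Right → 2; minimax = 0.
-3 ≠ 0, so there is no saddle point; optimal play is mixed.
Let the row player play I with probability p. Expected payoff against Left: 0p + (-3)(1−p) = 3p − 3; against Right: (-5)p + 2(1−p) = −7p + 2.
Setting these equal: 3p − 3 = −7p + 2 ⇒ 10p = 5 ⇒ p = 1/2, and the value is (3)·(1/2) − 3 = -3/2.
For the column player: with q = P(Left), equating I's and II's payoffs gives 5q − 5 = −5q + 2 ⇒ q = 7/10.

3/10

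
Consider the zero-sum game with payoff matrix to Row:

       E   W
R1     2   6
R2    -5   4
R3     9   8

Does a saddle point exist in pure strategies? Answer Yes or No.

Row minima: R1 → 2, R2 → -5, R3 → 8; maximin = 8.
Column maxima: E → 9, W → 8; minimax = 8.
maximin = minimax = 8, so a saddle point exists.

Yes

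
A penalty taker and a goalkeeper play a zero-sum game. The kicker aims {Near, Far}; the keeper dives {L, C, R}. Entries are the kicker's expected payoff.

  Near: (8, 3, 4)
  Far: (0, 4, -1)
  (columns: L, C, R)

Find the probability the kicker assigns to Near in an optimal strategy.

Row minima: Near → 3, Far → -1; maximin = 3.
Column maxima: L → 8, C → 4, R → 4; minimax = 4.
3 ≠ 4, so there is no saddle point; optimal play is mixed.
L is strictly dominated by R (it gives the kicker strictly more in every row), so the keeper never plays it.
On the remaining 2×2 (Near, Far vs C, R):
Let the kicker play Near with probability p. Expected payoff against C: 3p + 4(1−p) = −p + 4; against R: 4p + (-1)(1−p) = 5p − 1.
Setting these equal: −p + 4 = 5p − 1 ⇒ −6p = -5 ⇒ p = 5/6, and the value is (-1)·(5/6) + 4 = 19/6.
For the keeper: with q = P(C), equating Near's and Far's payoffs gives −q + 4 = 5q − 1 ⇒ q = 5/6.

5/6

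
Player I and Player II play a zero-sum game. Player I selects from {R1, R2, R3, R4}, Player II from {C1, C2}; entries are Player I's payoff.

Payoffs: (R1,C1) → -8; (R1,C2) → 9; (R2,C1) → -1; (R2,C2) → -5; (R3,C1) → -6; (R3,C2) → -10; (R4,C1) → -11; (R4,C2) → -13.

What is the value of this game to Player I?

Row minima: R1 → -8, R2 → -5, R3 → -10, R4 → -13; maximin = -5.
Column maxima: C1 → -1, C2 → 9; minimax = -1.
-5 ≠ -1, so there is no saddle point; optimal play is mixed.
R3 is strictly dominated by R2, so Player I never plays it.
R4 is strictly dominated by R1, so Player I never plays it.
On the remaining 2×2 (R1, R2 vs C1, C2):
Let Player I play R1 with probability p. Expected payoff against C1: (-8)p + (-1)(1−p) = −7p − 1; against C2: 9p + (-5)(1−p) = 14p − 5.
Setting these equal: −7p − 1 = 14p − 5 ⇒ −21p = -4 ⇒ p = 4/21, and the value is (-7)·(4/21) − 1 = -7/3.
For Player II: with q = P(C1), equating R1's and R2's payoffs gives −17q + 9 = 4q − 5 ⇒ q = 2/3.

-7/3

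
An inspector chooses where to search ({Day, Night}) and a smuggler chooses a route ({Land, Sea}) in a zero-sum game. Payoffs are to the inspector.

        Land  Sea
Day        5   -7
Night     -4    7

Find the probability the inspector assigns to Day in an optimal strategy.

11/23

Row minima: Day → -7, Night → -4; maximin = -4.
Column maxima: Land → 5, Sea → 7; minimax = 5.
-4 ≠ 5, so there is no saddle point; optimal play is mixed.
Let the inspector play Day with probability p. Expected payoff against Land: 5p + (-4)(1−p) = 9p − 4; against Sea: (-7)p + 7(1−p) = −14p + 7.
Setting these equal: 9p − 4 = −14p + 7 ⇒ 23p = 11 ⇒ p = 11/23, and the value is (9)·(11/23) − 4 = 7/23.
For the smuggler: with q = P(Land), equating Day's and Night's payoffs gives 12q − 7 = −11q + 7 ⇒ q = 14/23.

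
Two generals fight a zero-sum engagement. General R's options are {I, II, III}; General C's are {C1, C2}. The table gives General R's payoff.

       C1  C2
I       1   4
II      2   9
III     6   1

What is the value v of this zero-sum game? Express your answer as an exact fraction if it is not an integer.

Row minima: I → 1, II → 2, III → 1; maximin = 2.
Column maxima: C1 → 6, C2 → 9; minimax = 6.
2 ≠ 6, so there is no saddle point; optimal play is mixed.
I is strictly dominated by II, so General R never plays it.
On the remaining 2×2 (II, III vs C1, C2):
Let General R play II with probability p. Expected payoff against C1: 2p + 6(1−p) = −4p + 6; against C2: 9p + 1(1−p) = 8p + 1.
Setting these equal: −4p + 6 = 8p + 1 ⇒ −12p = -5 ⇒ p = 5/12, and the value is (-4)·(5/12) + 6 = 13/3.
For General C: with q = P(C1), equating II's and III's payoffs gives −7q + 9 = 5q + 1 ⇒ q = 2/3.

13/3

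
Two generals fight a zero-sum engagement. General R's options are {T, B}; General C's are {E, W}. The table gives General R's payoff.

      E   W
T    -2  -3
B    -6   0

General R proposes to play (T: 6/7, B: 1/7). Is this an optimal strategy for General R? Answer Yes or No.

Against E this mix gives (6/7)·(-2) + (1/7)·(-6) = -18/7.
Against W this mix gives (6/7)·(-3) + (1/7)·0 = -18/7.
All of General C's active replies (E, W) yield -18/7, and no column does worse for General R. The mix makes General C indifferent and guarantees -18/7, so it is optimal.

Yes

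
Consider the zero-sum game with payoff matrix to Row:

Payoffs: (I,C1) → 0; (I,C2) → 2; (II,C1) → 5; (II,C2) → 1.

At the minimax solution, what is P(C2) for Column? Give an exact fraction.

5/6

Row minima: I → 0, II → 1; maximin = 1.
Column maxima: C1 → 5, C2 → 2; minimax = 2.
1 ≠ 2, so there is no saddle point; optimal play is mixed.
Let Row play I with probability p. Expected payoff against C1: 0p + 5(1−p) = −5p + 5; against C2: 2p + 1(1−p) = p + 1.
Setting these equal: −5p + 5 = p + 1 ⇒ −6p = -4 ⇒ p = 2/3, and the value is (-5)·(2/3) + 5 = 5/3.
For Column: with q = P(C1), equating I's and II's payoffs gives −2q + 2 = 4q + 1 ⇒ q = 1/6.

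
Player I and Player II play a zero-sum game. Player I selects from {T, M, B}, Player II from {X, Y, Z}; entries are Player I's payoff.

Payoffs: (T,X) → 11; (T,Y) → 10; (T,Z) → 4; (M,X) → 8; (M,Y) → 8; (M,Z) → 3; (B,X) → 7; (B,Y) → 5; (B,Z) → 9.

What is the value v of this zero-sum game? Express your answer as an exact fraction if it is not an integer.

7

Row minima: T → 4, M → 3, B → 5; maximin = 5.
Column maxima: X → 11, Y → 10, Z → 9; minimax = 9.
5 ≠ 9, so there is no saddle point; optimal play is mixed.
M is strictly dominated by T, so Player I never plays it.
With M eliminated, X is strictly dominated by Y (it gives Player I strictly more in every remaining row), so Player II never plays it.
On the remaining 2×2 (T, B vs Y, Z):
Let Player I play T with probability p. Expected payoff against Y: 10p + 5(1−p) = 5p + 5; against Z: 4p + 9(1−p) = −5p + 9.
Setting these equal: 5p + 5 = −5p + 9 ⇒ 10p = 4 ⇒ p = 2/5, and the value is (5)·(2/5) + 5 = 7.
For Player II: with q = P(Y), equating T's and B's payoffs gives 6q + 4 = −4q + 9 ⇒ q = 1/2.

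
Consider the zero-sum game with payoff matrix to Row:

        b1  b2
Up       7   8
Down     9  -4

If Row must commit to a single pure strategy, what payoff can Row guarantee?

7

Row minima: Up → 7, Down → -4.
The best of these is 7.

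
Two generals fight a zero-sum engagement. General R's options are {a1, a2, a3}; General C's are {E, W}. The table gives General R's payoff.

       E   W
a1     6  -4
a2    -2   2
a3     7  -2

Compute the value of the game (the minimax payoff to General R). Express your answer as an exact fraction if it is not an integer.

10/13

Row minima: a1 → -4, a2 → -2, a3 → -2; maximin = -2.
Column maxima: E → 7, W → 2; minimax = 2.
-2 ≠ 2, so there is no saddle point; optimal play is mixed.
a1 is strictly dominated by a3, so General R never plays it.
On the remaining 2×2 (a2, a3 vs E, W):
Let General R play a2 with probability p. Expected payoff against E: (-2)p + 7(1−p) = −9p + 7; against W: 2p + (-2)(1−p) = 4p − 2.
Setting these equal: −9p + 7 = 4p − 2 ⇒ −13p = -9 ⇒ p = 9/13, and the value is (-9)·(9/13) + 7 = 10/13.
For General C: with q = P(E), equating a2's and a3's payoffs gives −4q + 2 = 9q − 2 ⇒ q = 4/13.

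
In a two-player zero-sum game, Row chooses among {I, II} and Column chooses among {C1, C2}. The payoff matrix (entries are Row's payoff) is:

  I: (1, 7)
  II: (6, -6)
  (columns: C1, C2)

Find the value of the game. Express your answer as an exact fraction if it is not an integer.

8/3

Row minima: I → 1, II → -6; maximin = 1.
Column maxima: C1 → 6, C2 → 7; minimax = 6.
1 ≠ 6, so there is no saddle point; optimal play is mixed.
Let Row play I with probability p. Expected payoff against C1: 1p + 6(1−p) = −5p + 6; against C2: 7p + (-6)(1−p) = 13p − 6.
Setting these equal: −5p + 6 = 13p − 6 ⇒ −18p = -12 ⇒ p = 2/3, and the value is (-5)·(2/3) + 6 = 8/3.
For Column: with q = P(C1), equating I's and II's payoffs gives −6q + 7 = 12q − 6 ⇒ q = 13/18.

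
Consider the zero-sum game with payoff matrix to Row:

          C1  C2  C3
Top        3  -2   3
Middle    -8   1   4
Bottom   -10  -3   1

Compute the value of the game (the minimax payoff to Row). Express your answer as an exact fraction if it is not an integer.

Row minima: Top → -2, Middle → -8, Bottom → -10; maximin = -2.
Column maxima: C1 → 3, C2 → 1, C3 → 4; minimax = 1.
-2 ≠ 1, so there is no saddle point; optimal play is mixed.
Bottom is strictly dominated by Top, so Row never plays it.
C3 is strictly dominated by C2 (it gives Row strictly more in every row), so Column never plays it.
On the remaining 2×2 (Top, Middle vs C1, C2):
Let Row play Top with probability p. Expected payoff against C1: 3p + (-8)(1−p) = 11p − 8; against C2: (-2)p + 1(1−p) = −3p + 1.
Setting these equal: 11p − 8 = −3p + 1 ⇒ 14p = 9 ⇒ p = 9/14, and the value is (11)·(9/14) − 8 = -13/14.
For Column: with q = P(C1), equating Top's and Middle's payoffs gives 5q − 2 = −9q + 1 ⇒ q = 3/14.

-13/14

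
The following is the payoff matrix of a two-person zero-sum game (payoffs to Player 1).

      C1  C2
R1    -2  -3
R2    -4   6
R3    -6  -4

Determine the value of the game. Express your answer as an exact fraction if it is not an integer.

Row minima: R1 → -3, R2 → -4, R3 → -6; maximin = -3.
Column maxima: C1 → -2, C2 → 6; minimax = -2.
-3 ≠ -2, so there is no saddle point; optimal play is mixed.
R3 is strictly dominated by R1, so Player 1 never plays it.
On the remaining 2×2 (R1, R2 vs C1, C2):
Let Player 1 play R1 with probability p. Expected payoff against C1: (-2)p + (-4)(1−p) = 2p − 4; against C2: (-3)p + 6(1−p) = −9p + 6.
Setting these equal: 2p − 4 = −9p + 6 ⇒ 11p = 10 ⇒ p = 10/11, and the value is (2)·(10/11) − 4 = -24/11.
For Player 2: with q = P(C1), equating R1's and R2's payoffs gives q − 3 = −10q + 6 ⇒ q = 9/11.

-24/11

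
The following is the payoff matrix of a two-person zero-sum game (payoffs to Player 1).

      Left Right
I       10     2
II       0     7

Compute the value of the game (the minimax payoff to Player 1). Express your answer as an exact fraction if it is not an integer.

14/3

Row minima: I → 2, II → 0; maximin = 2.
Column maxima: Left → 10, Right → 7; minimax = 7.
2 ≠ 7, so there is no saddle point; optimal play is mixed.
Let Player 1 play I with probability p. Expected payoff against Left: 10p + 0(1−p) = 10p; against Right: 2p + 7(1−p) = −5p + 7.
Setting these equal: 10p = −5p + 7 ⇒ 15p = 7 ⇒ p = 7/15, and the value is (10)·(7/15) = 14/3.
For Player 2: with q = P(Left), equating I's and II's payoffs gives 8q + 2 = −7q + 7 ⇒ q = 1/3.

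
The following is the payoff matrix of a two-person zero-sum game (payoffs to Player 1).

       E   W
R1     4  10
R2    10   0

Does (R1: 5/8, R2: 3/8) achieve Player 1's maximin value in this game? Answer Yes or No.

Against E this mix gives (5/8)·4 + (3/8)·10 = 25/4.
Against W this mix gives (5/8)·10 + (3/8)·0 = 25/4.
All of Player 2's active replies (E, W) yield 25/4, and no column does worse for Player 1. The mix makes Player 2 indifferent and guarantees 25/4, so it is optimal.

Yes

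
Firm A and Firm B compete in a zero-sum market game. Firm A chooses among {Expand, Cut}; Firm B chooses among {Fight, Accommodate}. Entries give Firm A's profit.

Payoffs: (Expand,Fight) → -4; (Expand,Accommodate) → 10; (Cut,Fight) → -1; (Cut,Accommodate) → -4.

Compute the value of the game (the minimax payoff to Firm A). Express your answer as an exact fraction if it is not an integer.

Row minima: Expand → -4, Cut → -4; maximin = -4.
Column maxima: Fight → -1, Accommodate → 10; minimax = -1.
-4 ≠ -1, so there is no saddle point; optimal play is mixed.
Let Firm A play Expand with probability p. Expected payoff against Fight: (-4)p + (-1)(1−p) = −3p − 1; against Accommodate: 10p + (-4)(1−p) = 14p − 4.
Setting these equal: −3p − 1 = 14p − 4 ⇒ −17p = -3 ⇒ p = 3/17, and the value is (-3)·(3/17) − 1 = -26/17.
For Firm B: with q = P(Fight), equating Expand's and Cut's payoffs gives −14q + 10 = 3q − 4 ⇒ q = 14/17.

-26/17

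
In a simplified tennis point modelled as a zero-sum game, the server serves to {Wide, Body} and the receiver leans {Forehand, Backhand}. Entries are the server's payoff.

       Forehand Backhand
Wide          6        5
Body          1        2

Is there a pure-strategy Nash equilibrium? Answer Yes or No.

Yes

Row minima: Wide → 5, Body → 1; maximin = 5.
Column maxima: Forehand → 6, Backhand → 5; minimax = 5.
maximin = minimax = 5, so a saddle point exists.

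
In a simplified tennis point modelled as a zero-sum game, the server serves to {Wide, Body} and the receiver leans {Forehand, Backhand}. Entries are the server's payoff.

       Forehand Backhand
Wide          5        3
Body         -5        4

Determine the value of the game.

Row minima: Wide → 3, Body → -5; maximin = 3.
Column maxima: Forehand → 5, Backhand → 4; minimax = 4.
3 ≠ 4, so there is no saddle point; optimal play is mixed.
Let the server play Wide with probability p. Expected payoff against Forehand: 5p + (-5)(1−p) = 10p − 5; against Backhand: 3p + 4(1−p) = −p + 4.
Setting these equal: 10p − 5 = −p + 4 ⇒ 11p = 9 ⇒ p = 9/11, and the value is (10)·(9/11) − 5 = 35/11.
For the receiver: with q = P(Forehand), equating Wide's and Body's payoffs gives 2q + 3 = −9q + 4 ⇒ q = 1/11.

35/11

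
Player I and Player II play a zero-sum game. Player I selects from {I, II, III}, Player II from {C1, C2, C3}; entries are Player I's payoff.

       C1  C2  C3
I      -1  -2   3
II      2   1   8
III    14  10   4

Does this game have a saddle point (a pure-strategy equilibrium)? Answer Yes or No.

Row minima: I → -2, II → 1, III → 4; maximin = 4.
Column maxima: C1 → 14, C2 → 10, C3 → 8; minimax = 8.
4 ≠ 8, so no pure-strategy equilibrium exists.

No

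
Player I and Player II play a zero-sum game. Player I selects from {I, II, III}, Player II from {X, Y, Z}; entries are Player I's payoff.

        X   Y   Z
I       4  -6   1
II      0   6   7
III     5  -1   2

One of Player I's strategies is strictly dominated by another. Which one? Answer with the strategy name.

I

III gives a strictly higher payoff than I against every column: 5 > 4, -1 > -6, 2 > 1.
So I is strictly dominated and Player I never plays it.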